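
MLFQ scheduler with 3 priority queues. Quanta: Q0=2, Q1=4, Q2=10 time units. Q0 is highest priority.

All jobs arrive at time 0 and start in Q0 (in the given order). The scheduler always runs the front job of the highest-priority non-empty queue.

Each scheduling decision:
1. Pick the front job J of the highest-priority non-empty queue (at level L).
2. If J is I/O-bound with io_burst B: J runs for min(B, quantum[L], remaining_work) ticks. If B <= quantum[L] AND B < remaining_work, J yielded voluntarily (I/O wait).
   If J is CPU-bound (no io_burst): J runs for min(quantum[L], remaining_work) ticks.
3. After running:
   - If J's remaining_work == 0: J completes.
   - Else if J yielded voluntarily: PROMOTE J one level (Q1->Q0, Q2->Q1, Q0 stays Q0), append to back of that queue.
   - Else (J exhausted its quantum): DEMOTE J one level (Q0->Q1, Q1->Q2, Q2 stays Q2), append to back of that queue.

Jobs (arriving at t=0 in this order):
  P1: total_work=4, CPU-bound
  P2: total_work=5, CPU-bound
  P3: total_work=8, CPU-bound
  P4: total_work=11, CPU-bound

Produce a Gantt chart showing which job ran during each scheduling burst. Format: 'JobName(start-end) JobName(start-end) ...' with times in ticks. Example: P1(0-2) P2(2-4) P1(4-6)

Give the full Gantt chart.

t=0-2: P1@Q0 runs 2, rem=2, quantum used, demote→Q1. Q0=[P2,P3,P4] Q1=[P1] Q2=[]
t=2-4: P2@Q0 runs 2, rem=3, quantum used, demote→Q1. Q0=[P3,P4] Q1=[P1,P2] Q2=[]
t=4-6: P3@Q0 runs 2, rem=6, quantum used, demote→Q1. Q0=[P4] Q1=[P1,P2,P3] Q2=[]
t=6-8: P4@Q0 runs 2, rem=9, quantum used, demote→Q1. Q0=[] Q1=[P1,P2,P3,P4] Q2=[]
t=8-10: P1@Q1 runs 2, rem=0, completes. Q0=[] Q1=[P2,P3,P4] Q2=[]
t=10-13: P2@Q1 runs 3, rem=0, completes. Q0=[] Q1=[P3,P4] Q2=[]
t=13-17: P3@Q1 runs 4, rem=2, quantum used, demote→Q2. Q0=[] Q1=[P4] Q2=[P3]
t=17-21: P4@Q1 runs 4, rem=5, quantum used, demote→Q2. Q0=[] Q1=[] Q2=[P3,P4]
t=21-23: P3@Q2 runs 2, rem=0, completes. Q0=[] Q1=[] Q2=[P4]
t=23-28: P4@Q2 runs 5, rem=0, completes. Q0=[] Q1=[] Q2=[]

Answer: P1(0-2) P2(2-4) P3(4-6) P4(6-8) P1(8-10) P2(10-13) P3(13-17) P4(17-21) P3(21-23) P4(23-28)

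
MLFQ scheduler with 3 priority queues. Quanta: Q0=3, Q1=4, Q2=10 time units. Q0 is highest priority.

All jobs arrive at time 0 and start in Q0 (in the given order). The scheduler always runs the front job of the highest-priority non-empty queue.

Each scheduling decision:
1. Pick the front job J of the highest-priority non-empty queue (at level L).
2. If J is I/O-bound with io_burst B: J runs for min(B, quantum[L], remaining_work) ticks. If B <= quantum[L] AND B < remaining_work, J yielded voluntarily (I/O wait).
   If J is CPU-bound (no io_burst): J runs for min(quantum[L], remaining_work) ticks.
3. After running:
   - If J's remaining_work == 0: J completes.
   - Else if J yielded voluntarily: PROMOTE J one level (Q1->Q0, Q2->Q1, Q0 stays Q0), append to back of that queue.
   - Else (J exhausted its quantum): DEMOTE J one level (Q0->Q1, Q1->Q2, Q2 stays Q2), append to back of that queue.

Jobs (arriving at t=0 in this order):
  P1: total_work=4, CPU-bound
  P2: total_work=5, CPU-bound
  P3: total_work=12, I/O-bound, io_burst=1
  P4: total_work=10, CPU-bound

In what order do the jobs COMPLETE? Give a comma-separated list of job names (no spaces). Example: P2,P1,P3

t=0-3: P1@Q0 runs 3, rem=1, quantum used, demote→Q1. Q0=[P2,P3,P4] Q1=[P1] Q2=[]
t=3-6: P2@Q0 runs 3, rem=2, quantum used, demote→Q1. Q0=[P3,P4] Q1=[P1,P2] Q2=[]
t=6-7: P3@Q0 runs 1, rem=11, I/O yield, promote→Q0. Q0=[P4,P3] Q1=[P1,P2] Q2=[]
t=7-10: P4@Q0 runs 3, rem=7, quantum used, demote→Q1. Q0=[P3] Q1=[P1,P2,P4] Q2=[]
t=10-11: P3@Q0 runs 1, rem=10, I/O yield, promote→Q0. Q0=[P3] Q1=[P1,P2,P4] Q2=[]
t=11-12: P3@Q0 runs 1, rem=9, I/O yield, promote→Q0. Q0=[P3] Q1=[P1,P2,P4] Q2=[]
t=12-13: P3@Q0 runs 1, rem=8, I/O yield, promote→Q0. Q0=[P3] Q1=[P1,P2,P4] Q2=[]
t=13-14: P3@Q0 runs 1, rem=7, I/O yield, promote→Q0. Q0=[P3] Q1=[P1,P2,P4] Q2=[]
t=14-15: P3@Q0 runs 1, rem=6, I/O yield, promote→Q0. Q0=[P3] Q1=[P1,P2,P4] Q2=[]
t=15-16: P3@Q0 runs 1, rem=5, I/O yield, promote→Q0. Q0=[P3] Q1=[P1,P2,P4] Q2=[]
t=16-17: P3@Q0 runs 1, rem=4, I/O yield, promote→Q0. Q0=[P3] Q1=[P1,P2,P4] Q2=[]
t=17-18: P3@Q0 runs 1, rem=3, I/O yield, promote→Q0. Q0=[P3] Q1=[P1,P2,P4] Q2=[]
t=18-19: P3@Q0 runs 1, rem=2, I/O yield, promote→Q0. Q0=[P3] Q1=[P1,P2,P4] Q2=[]
t=19-20: P3@Q0 runs 1, rem=1, I/O yield, promote→Q0. Q0=[P3] Q1=[P1,P2,P4] Q2=[]
t=20-21: P3@Q0 runs 1, rem=0, completes. Q0=[] Q1=[P1,P2,P4] Q2=[]
t=21-22: P1@Q1 runs 1, rem=0, completes. Q0=[] Q1=[P2,P4] Q2=[]
t=22-24: P2@Q1 runs 2, rem=0, completes. Q0=[] Q1=[P4] Q2=[]
t=24-28: P4@Q1 runs 4, rem=3, quantum used, demote→Q2. Q0=[] Q1=[] Q2=[P4]
t=28-31: P4@Q2 runs 3, rem=0, completes. Q0=[] Q1=[] Q2=[]

Answer: P3,P1,P2,P4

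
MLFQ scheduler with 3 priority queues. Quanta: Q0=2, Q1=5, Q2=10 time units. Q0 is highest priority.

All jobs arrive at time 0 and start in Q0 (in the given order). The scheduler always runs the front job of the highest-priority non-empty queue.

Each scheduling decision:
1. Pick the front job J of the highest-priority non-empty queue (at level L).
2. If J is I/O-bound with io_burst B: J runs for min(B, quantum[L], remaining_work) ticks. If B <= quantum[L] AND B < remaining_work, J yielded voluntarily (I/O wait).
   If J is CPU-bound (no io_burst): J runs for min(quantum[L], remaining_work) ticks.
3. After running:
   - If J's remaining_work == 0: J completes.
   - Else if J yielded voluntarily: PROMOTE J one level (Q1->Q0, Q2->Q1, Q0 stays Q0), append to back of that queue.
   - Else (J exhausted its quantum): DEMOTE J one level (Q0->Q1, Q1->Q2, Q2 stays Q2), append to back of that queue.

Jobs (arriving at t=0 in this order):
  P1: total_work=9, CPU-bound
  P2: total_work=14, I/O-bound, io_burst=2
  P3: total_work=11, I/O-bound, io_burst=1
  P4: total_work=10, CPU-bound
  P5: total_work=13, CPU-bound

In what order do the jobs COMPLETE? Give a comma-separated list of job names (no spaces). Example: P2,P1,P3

t=0-2: P1@Q0 runs 2, rem=7, quantum used, demote→Q1. Q0=[P2,P3,P4,P5] Q1=[P1] Q2=[]
t=2-4: P2@Q0 runs 2, rem=12, I/O yield, promote→Q0. Q0=[P3,P4,P5,P2] Q1=[P1] Q2=[]
t=4-5: P3@Q0 runs 1, rem=10, I/O yield, promote→Q0. Q0=[P4,P5,P2,P3] Q1=[P1] Q2=[]
t=5-7: P4@Q0 runs 2, rem=8, quantum used, demote→Q1. Q0=[P5,P2,P3] Q1=[P1,P4] Q2=[]
t=7-9: P5@Q0 runs 2, rem=11, quantum used, demote→Q1. Q0=[P2,P3] Q1=[P1,P4,P5] Q2=[]
t=9-11: P2@Q0 runs 2, rem=10, I/O yield, promote→Q0. Q0=[P3,P2] Q1=[P1,P4,P5] Q2=[]
t=11-12: P3@Q0 runs 1, rem=9, I/O yield, promote→Q0. Q0=[P2,P3] Q1=[P1,P4,P5] Q2=[]
t=12-14: P2@Q0 runs 2, rem=8, I/O yield, promote→Q0. Q0=[P3,P2] Q1=[P1,P4,P5] Q2=[]
t=14-15: P3@Q0 runs 1, rem=8, I/O yield, promote→Q0. Q0=[P2,P3] Q1=[P1,P4,P5] Q2=[]
t=15-17: P2@Q0 runs 2, rem=6, I/O yield, promote→Q0. Q0=[P3,P2] Q1=[P1,P4,P5] Q2=[]
t=17-18: P3@Q0 runs 1, rem=7, I/O yield, promote→Q0. Q0=[P2,P3] Q1=[P1,P4,P5] Q2=[]
t=18-20: P2@Q0 runs 2, rem=4, I/O yield, promote→Q0. Q0=[P3,P2] Q1=[P1,P4,P5] Q2=[]
t=20-21: P3@Q0 runs 1, rem=6, I/O yield, promote→Q0. Q0=[P2,P3] Q1=[P1,P4,P5] Q2=[]
t=21-23: P2@Q0 runs 2, rem=2, I/O yield, promote→Q0. Q0=[P3,P2] Q1=[P1,P4,P5] Q2=[]
t=23-24: P3@Q0 runs 1, rem=5, I/O yield, promote→Q0. Q0=[P2,P3] Q1=[P1,P4,P5] Q2=[]
t=24-26: P2@Q0 runs 2, rem=0, completes. Q0=[P3] Q1=[P1,P4,P5] Q2=[]
t=26-27: P3@Q0 runs 1, rem=4, I/O yield, promote→Q0. Q0=[P3] Q1=[P1,P4,P5] Q2=[]
t=27-28: P3@Q0 runs 1, rem=3, I/O yield, promote→Q0. Q0=[P3] Q1=[P1,P4,P5] Q2=[]
t=28-29: P3@Q0 runs 1, rem=2, I/O yield, promote→Q0. Q0=[P3] Q1=[P1,P4,P5] Q2=[]
t=29-30: P3@Q0 runs 1, rem=1, I/O yield, promote→Q0. Q0=[P3] Q1=[P1,P4,P5] Q2=[]
t=30-31: P3@Q0 runs 1, rem=0, completes. Q0=[] Q1=[P1,P4,P5] Q2=[]
t=31-36: P1@Q1 runs 5, rem=2, quantum used, demote→Q2. Q0=[] Q1=[P4,P5] Q2=[P1]
t=36-41: P4@Q1 runs 5, rem=3, quantum used, demote→Q2. Q0=[] Q1=[P5] Q2=[P1,P4]
t=41-46: P5@Q1 runs 5, rem=6, quantum used, demote→Q2. Q0=[] Q1=[] Q2=[P1,P4,P5]
t=46-48: P1@Q2 runs 2, rem=0, completes. Q0=[] Q1=[] Q2=[P4,P5]
t=48-51: P4@Q2 runs 3, rem=0, completes. Q0=[] Q1=[] Q2=[P5]
t=51-57: P5@Q2 runs 6, rem=0, completes. Q0=[] Q1=[] Q2=[]

Answer: P2,P3,P1,P4,P5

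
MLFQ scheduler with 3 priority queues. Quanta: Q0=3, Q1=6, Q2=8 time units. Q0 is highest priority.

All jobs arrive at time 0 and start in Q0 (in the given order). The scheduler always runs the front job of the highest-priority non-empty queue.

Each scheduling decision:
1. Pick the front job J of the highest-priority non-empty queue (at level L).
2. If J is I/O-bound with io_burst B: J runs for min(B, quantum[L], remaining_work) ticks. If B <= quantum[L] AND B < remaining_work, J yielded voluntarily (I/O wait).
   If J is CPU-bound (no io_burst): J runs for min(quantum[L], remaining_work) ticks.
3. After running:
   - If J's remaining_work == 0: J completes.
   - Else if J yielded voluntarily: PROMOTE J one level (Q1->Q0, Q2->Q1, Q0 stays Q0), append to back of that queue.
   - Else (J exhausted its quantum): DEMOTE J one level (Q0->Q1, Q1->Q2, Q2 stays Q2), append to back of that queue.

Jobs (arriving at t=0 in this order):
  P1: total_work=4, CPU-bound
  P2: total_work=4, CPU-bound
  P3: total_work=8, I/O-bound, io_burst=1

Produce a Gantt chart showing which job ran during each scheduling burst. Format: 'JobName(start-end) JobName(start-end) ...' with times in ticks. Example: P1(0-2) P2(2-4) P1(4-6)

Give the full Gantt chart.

t=0-3: P1@Q0 runs 3, rem=1, quantum used, demote→Q1. Q0=[P2,P3] Q1=[P1] Q2=[]
t=3-6: P2@Q0 runs 3, rem=1, quantum used, demote→Q1. Q0=[P3] Q1=[P1,P2] Q2=[]
t=6-7: P3@Q0 runs 1, rem=7, I/O yield, promote→Q0. Q0=[P3] Q1=[P1,P2] Q2=[]
t=7-8: P3@Q0 runs 1, rem=6, I/O yield, promote→Q0. Q0=[P3] Q1=[P1,P2] Q2=[]
t=8-9: P3@Q0 runs 1, rem=5, I/O yield, promote→Q0. Q0=[P3] Q1=[P1,P2] Q2=[]
t=9-10: P3@Q0 runs 1, rem=4, I/O yield, promote→Q0. Q0=[P3] Q1=[P1,P2] Q2=[]
t=10-11: P3@Q0 runs 1, rem=3, I/O yield, promote→Q0. Q0=[P3] Q1=[P1,P2] Q2=[]
t=11-12: P3@Q0 runs 1, rem=2, I/O yield, promote→Q0. Q0=[P3] Q1=[P1,P2] Q2=[]
t=12-13: P3@Q0 runs 1, rem=1, I/O yield, promote→Q0. Q0=[P3] Q1=[P1,P2] Q2=[]
t=13-14: P3@Q0 runs 1, rem=0, completes. Q0=[] Q1=[P1,P2] Q2=[]
t=14-15: P1@Q1 runs 1, rem=0, completes. Q0=[] Q1=[P2] Q2=[]
t=15-16: P2@Q1 runs 1, rem=0, completes. Q0=[] Q1=[] Q2=[]

Answer: P1(0-3) P2(3-6) P3(6-7) P3(7-8) P3(8-9) P3(9-10) P3(10-11) P3(11-12) P3(12-13) P3(13-14) P1(14-15) P2(15-16)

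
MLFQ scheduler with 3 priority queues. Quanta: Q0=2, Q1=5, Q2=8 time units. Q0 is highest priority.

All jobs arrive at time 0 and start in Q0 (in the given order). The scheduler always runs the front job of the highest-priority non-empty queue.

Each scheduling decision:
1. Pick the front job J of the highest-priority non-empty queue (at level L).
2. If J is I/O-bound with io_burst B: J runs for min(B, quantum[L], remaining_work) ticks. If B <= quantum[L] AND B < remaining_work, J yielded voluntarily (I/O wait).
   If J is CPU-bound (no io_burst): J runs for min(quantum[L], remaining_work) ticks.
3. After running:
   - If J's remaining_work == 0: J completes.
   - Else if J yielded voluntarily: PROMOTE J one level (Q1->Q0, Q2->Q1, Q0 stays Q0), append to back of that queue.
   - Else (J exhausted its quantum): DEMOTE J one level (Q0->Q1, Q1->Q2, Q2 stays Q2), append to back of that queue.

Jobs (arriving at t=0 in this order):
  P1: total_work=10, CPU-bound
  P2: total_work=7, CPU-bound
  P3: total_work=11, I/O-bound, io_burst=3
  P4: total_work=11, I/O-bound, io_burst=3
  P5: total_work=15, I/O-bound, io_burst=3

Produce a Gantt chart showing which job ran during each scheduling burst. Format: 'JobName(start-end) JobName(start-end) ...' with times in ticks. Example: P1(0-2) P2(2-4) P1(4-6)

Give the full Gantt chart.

Answer: P1(0-2) P2(2-4) P3(4-6) P4(6-8) P5(8-10) P1(10-15) P2(15-20) P3(20-23) P3(23-25) P4(25-28) P4(28-30) P5(30-33) P5(33-35) P3(35-38) P3(38-39) P4(39-42) P4(42-43) P5(43-46) P5(46-48) P5(48-51) P1(51-54)

Derivation:
t=0-2: P1@Q0 runs 2, rem=8, quantum used, demote→Q1. Q0=[P2,P3,P4,P5] Q1=[P1] Q2=[]
t=2-4: P2@Q0 runs 2, rem=5, quantum used, demote→Q1. Q0=[P3,P4,P5] Q1=[P1,P2] Q2=[]
t=4-6: P3@Q0 runs 2, rem=9, quantum used, demote→Q1. Q0=[P4,P5] Q1=[P1,P2,P3] Q2=[]
t=6-8: P4@Q0 runs 2, rem=9, quantum used, demote→Q1. Q0=[P5] Q1=[P1,P2,P3,P4] Q2=[]
t=8-10: P5@Q0 runs 2, rem=13, quantum used, demote→Q1. Q0=[] Q1=[P1,P2,P3,P4,P5] Q2=[]
t=10-15: P1@Q1 runs 5, rem=3, quantum used, demote→Q2. Q0=[] Q1=[P2,P3,P4,P5] Q2=[P1]
t=15-20: P2@Q1 runs 5, rem=0, completes. Q0=[] Q1=[P3,P4,P5] Q2=[P1]
t=20-23: P3@Q1 runs 3, rem=6, I/O yield, promote→Q0. Q0=[P3] Q1=[P4,P5] Q2=[P1]
t=23-25: P3@Q0 runs 2, rem=4, quantum used, demote→Q1. Q0=[] Q1=[P4,P5,P3] Q2=[P1]
t=25-28: P4@Q1 runs 3, rem=6, I/O yield, promote→Q0. Q0=[P4] Q1=[P5,P3] Q2=[P1]
t=28-30: P4@Q0 runs 2, rem=4, quantum used, demote→Q1. Q0=[] Q1=[P5,P3,P4] Q2=[P1]
t=30-33: P5@Q1 runs 3, rem=10, I/O yield, promote→Q0. Q0=[P5] Q1=[P3,P4] Q2=[P1]
t=33-35: P5@Q0 runs 2, rem=8, quantum used, demote→Q1. Q0=[] Q1=[P3,P4,P5] Q2=[P1]
t=35-38: P3@Q1 runs 3, rem=1, I/O yield, promote→Q0. Q0=[P3] Q1=[P4,P5] Q2=[P1]
t=38-39: P3@Q0 runs 1, rem=0, completes. Q0=[] Q1=[P4,P5] Q2=[P1]
t=39-42: P4@Q1 runs 3, rem=1, I/O yield, promote→Q0. Q0=[P4] Q1=[P5] Q2=[P1]
t=42-43: P4@Q0 runs 1, rem=0, completes. Q0=[] Q1=[P5] Q2=[P1]
t=43-46: P5@Q1 runs 3, rem=5, I/O yield, promote→Q0. Q0=[P5] Q1=[] Q2=[P1]
t=46-48: P5@Q0 runs 2, rem=3, quantum used, demote→Q1. Q0=[] Q1=[P5] Q2=[P1]
t=48-51: P5@Q1 runs 3, rem=0, completes. Q0=[] Q1=[] Q2=[P1]
t=51-54: P1@Q2 runs 3, rem=0, completes. Q0=[] Q1=[] Q2=[]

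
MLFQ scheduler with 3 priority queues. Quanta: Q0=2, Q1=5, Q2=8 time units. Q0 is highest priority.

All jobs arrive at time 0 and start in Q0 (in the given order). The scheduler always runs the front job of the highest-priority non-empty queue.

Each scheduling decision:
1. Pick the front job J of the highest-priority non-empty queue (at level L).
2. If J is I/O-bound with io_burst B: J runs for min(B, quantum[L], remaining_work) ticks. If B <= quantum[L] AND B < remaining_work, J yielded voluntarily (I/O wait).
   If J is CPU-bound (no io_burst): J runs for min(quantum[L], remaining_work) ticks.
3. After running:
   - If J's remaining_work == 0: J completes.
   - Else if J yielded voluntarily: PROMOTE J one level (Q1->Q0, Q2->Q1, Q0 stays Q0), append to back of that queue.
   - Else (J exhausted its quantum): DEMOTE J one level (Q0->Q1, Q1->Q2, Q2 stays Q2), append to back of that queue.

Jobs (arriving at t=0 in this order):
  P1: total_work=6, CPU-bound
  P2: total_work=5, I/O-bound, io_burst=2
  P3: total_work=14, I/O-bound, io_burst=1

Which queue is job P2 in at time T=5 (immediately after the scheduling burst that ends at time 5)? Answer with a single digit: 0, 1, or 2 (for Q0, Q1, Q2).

Answer: 0

Derivation:
t=0-2: P1@Q0 runs 2, rem=4, quantum used, demote→Q1. Q0=[P2,P3] Q1=[P1] Q2=[]
t=2-4: P2@Q0 runs 2, rem=3, I/O yield, promote→Q0. Q0=[P3,P2] Q1=[P1] Q2=[]
t=4-5: P3@Q0 runs 1, rem=13, I/O yield, promote→Q0. Q0=[P2,P3] Q1=[P1] Q2=[]
t=5-7: P2@Q0 runs 2, rem=1, I/O yield, promote→Q0. Q0=[P3,P2] Q1=[P1] Q2=[]
t=7-8: P3@Q0 runs 1, rem=12, I/O yield, promote→Q0. Q0=[P2,P3] Q1=[P1] Q2=[]
t=8-9: P2@Q0 runs 1, rem=0, completes. Q0=[P3] Q1=[P1] Q2=[]
t=9-10: P3@Q0 runs 1, rem=11, I/O yield, promote→Q0. Q0=[P3] Q1=[P1] Q2=[]
t=10-11: P3@Q0 runs 1, rem=10, I/O yield, promote→Q0. Q0=[P3] Q1=[P1] Q2=[]
t=11-12: P3@Q0 runs 1, rem=9, I/O yield, promote→Q0. Q0=[P3] Q1=[P1] Q2=[]
t=12-13: P3@Q0 runs 1, rem=8, I/O yield, promote→Q0. Q0=[P3] Q1=[P1] Q2=[]
t=13-14: P3@Q0 runs 1, rem=7, I/O yield, promote→Q0. Q0=[P3] Q1=[P1] Q2=[]
t=14-15: P3@Q0 runs 1, rem=6, I/O yield, promote→Q0. Q0=[P3] Q1=[P1] Q2=[]
t=15-16: P3@Q0 runs 1, rem=5, I/O yield, promote→Q0. Q0=[P3] Q1=[P1] Q2=[]
t=16-17: P3@Q0 runs 1, rem=4, I/O yield, promote→Q0. Q0=[P3] Q1=[P1] Q2=[]
t=17-18: P3@Q0 runs 1, rem=3, I/O yield, promote→Q0. Q0=[P3] Q1=[P1] Q2=[]
t=18-19: P3@Q0 runs 1, rem=2, I/O yield, promote→Q0. Q0=[P3] Q1=[P1] Q2=[]
t=19-20: P3@Q0 runs 1, rem=1, I/O yield, promote→Q0. Q0=[P3] Q1=[P1] Q2=[]
t=20-21: P3@Q0 runs 1, rem=0, completes. Q0=[] Q1=[P1] Q2=[]
t=21-25: P1@Q1 runs 4, rem=0, completes. Q0=[] Q1=[] Q2=[]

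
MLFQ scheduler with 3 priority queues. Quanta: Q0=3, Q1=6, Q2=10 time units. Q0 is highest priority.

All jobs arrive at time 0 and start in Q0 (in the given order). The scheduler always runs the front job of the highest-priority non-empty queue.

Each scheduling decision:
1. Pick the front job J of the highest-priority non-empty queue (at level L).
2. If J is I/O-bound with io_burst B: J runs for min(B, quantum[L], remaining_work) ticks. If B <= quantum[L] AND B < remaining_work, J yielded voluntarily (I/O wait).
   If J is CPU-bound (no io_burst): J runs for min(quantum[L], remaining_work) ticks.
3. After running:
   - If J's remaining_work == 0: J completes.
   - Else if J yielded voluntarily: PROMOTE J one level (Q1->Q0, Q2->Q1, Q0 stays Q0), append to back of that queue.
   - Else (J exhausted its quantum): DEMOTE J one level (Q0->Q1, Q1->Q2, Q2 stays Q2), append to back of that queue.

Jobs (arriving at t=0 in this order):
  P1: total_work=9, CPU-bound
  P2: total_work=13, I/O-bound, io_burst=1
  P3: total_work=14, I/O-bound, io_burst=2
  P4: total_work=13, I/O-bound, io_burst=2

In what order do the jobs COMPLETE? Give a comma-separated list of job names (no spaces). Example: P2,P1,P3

t=0-3: P1@Q0 runs 3, rem=6, quantum used, demote→Q1. Q0=[P2,P3,P4] Q1=[P1] Q2=[]
t=3-4: P2@Q0 runs 1, rem=12, I/O yield, promote→Q0. Q0=[P3,P4,P2] Q1=[P1] Q2=[]
t=4-6: P3@Q0 runs 2, rem=12, I/O yield, promote→Q0. Q0=[P4,P2,P3] Q1=[P1] Q2=[]
t=6-8: P4@Q0 runs 2, rem=11, I/O yield, promote→Q0. Q0=[P2,P3,P4] Q1=[P1] Q2=[]
t=8-9: P2@Q0 runs 1, rem=11, I/O yield, promote→Q0. Q0=[P3,P4,P2] Q1=[P1] Q2=[]
t=9-11: P3@Q0 runs 2, rem=10, I/O yield, promote→Q0. Q0=[P4,P2,P3] Q1=[P1] Q2=[]
t=11-13: P4@Q0 runs 2, rem=9, I/O yield, promote→Q0. Q0=[P2,P3,P4] Q1=[P1] Q2=[]
t=13-14: P2@Q0 runs 1, rem=10, I/O yield, promote→Q0. Q0=[P3,P4,P2] Q1=[P1] Q2=[]
t=14-16: P3@Q0 runs 2, rem=8, I/O yield, promote→Q0. Q0=[P4,P2,P3] Q1=[P1] Q2=[]
t=16-18: P4@Q0 runs 2, rem=7, I/O yield, promote→Q0. Q0=[P2,P3,P4] Q1=[P1] Q2=[]
t=18-19: P2@Q0 runs 1, rem=9, I/O yield, promote→Q0. Q0=[P3,P4,P2] Q1=[P1] Q2=[]
t=19-21: P3@Q0 runs 2, rem=6, I/O yield, promote→Q0. Q0=[P4,P2,P3] Q1=[P1] Q2=[]
t=21-23: P4@Q0 runs 2, rem=5, I/O yield, promote→Q0. Q0=[P2,P3,P4] Q1=[P1] Q2=[]
t=23-24: P2@Q0 runs 1, rem=8, I/O yield, promote→Q0. Q0=[P3,P4,P2] Q1=[P1] Q2=[]
t=24-26: P3@Q0 runs 2, rem=4, I/O yield, promote→Q0. Q0=[P4,P2,P3] Q1=[P1] Q2=[]
t=26-28: P4@Q0 runs 2, rem=3, I/O yield, promote→Q0. Q0=[P2,P3,P4] Q1=[P1] Q2=[]
t=28-29: P2@Q0 runs 1, rem=7, I/O yield, promote→Q0. Q0=[P3,P4,P2] Q1=[P1] Q2=[]
t=29-31: P3@Q0 runs 2, rem=2, I/O yield, promote→Q0. Q0=[P4,P2,P3] Q1=[P1] Q2=[]
t=31-33: P4@Q0 runs 2, rem=1, I/O yield, promote→Q0. Q0=[P2,P3,P4] Q1=[P1] Q2=[]
t=33-34: P2@Q0 runs 1, rem=6, I/O yield, promote→Q0. Q0=[P3,P4,P2] Q1=[P1] Q2=[]
t=34-36: P3@Q0 runs 2, rem=0, completes. Q0=[P4,P2] Q1=[P1] Q2=[]
t=36-37: P4@Q0 runs 1, rem=0, completes. Q0=[P2] Q1=[P1] Q2=[]
t=37-38: P2@Q0 runs 1, rem=5, I/O yield, promote→Q0. Q0=[P2] Q1=[P1] Q2=[]
t=38-39: P2@Q0 runs 1, rem=4, I/O yield, promote→Q0. Q0=[P2] Q1=[P1] Q2=[]
t=39-40: P2@Q0 runs 1, rem=3, I/O yield, promote→Q0. Q0=[P2] Q1=[P1] Q2=[]
t=40-41: P2@Q0 runs 1, rem=2, I/O yield, promote→Q0. Q0=[P2] Q1=[P1] Q2=[]
t=41-42: P2@Q0 runs 1, rem=1, I/O yield, promote→Q0. Q0=[P2] Q1=[P1] Q2=[]
t=42-43: P2@Q0 runs 1, rem=0, completes. Q0=[] Q1=[P1] Q2=[]
t=43-49: P1@Q1 runs 6, rem=0, completes. Q0=[] Q1=[] Q2=[]

Answer: P3,P4,P2,P1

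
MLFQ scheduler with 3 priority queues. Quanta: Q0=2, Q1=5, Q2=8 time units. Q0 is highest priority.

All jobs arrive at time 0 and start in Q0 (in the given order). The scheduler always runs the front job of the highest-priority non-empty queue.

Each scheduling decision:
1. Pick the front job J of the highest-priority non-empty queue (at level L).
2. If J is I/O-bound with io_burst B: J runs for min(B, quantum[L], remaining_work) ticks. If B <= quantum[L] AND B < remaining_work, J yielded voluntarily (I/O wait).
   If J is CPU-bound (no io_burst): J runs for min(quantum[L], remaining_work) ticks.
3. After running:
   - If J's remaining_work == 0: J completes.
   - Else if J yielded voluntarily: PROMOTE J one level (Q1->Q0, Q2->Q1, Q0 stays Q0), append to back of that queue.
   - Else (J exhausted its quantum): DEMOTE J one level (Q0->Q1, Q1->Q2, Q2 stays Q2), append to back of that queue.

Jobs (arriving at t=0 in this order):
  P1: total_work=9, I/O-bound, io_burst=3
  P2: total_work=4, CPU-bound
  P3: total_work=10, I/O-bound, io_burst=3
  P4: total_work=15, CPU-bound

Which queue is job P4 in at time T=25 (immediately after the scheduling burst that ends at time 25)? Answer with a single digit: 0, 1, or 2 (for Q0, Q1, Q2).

t=0-2: P1@Q0 runs 2, rem=7, quantum used, demote→Q1. Q0=[P2,P3,P4] Q1=[P1] Q2=[]
t=2-4: P2@Q0 runs 2, rem=2, quantum used, demote→Q1. Q0=[P3,P4] Q1=[P1,P2] Q2=[]
t=4-6: P3@Q0 runs 2, rem=8, quantum used, demote→Q1. Q0=[P4] Q1=[P1,P2,P3] Q2=[]
t=6-8: P4@Q0 runs 2, rem=13, quantum used, demote→Q1. Q0=[] Q1=[P1,P2,P3,P4] Q2=[]
t=8-11: P1@Q1 runs 3, rem=4, I/O yield, promote→Q0. Q0=[P1] Q1=[P2,P3,P4] Q2=[]
t=11-13: P1@Q0 runs 2, rem=2, quantum used, demote→Q1. Q0=[] Q1=[P2,P3,P4,P1] Q2=[]
t=13-15: P2@Q1 runs 2, rem=0, completes. Q0=[] Q1=[P3,P4,P1] Q2=[]
t=15-18: P3@Q1 runs 3, rem=5, I/O yield, promote→Q0. Q0=[P3] Q1=[P4,P1] Q2=[]
t=18-20: P3@Q0 runs 2, rem=3, quantum used, demote→Q1. Q0=[] Q1=[P4,P1,P3] Q2=[]
t=20-25: P4@Q1 runs 5, rem=8, quantum used, demote→Q2. Q0=[] Q1=[P1,P3] Q2=[P4]
t=25-27: P1@Q1 runs 2, rem=0, completes. Q0=[] Q1=[P3] Q2=[P4]
t=27-30: P3@Q1 runs 3, rem=0, completes. Q0=[] Q1=[] Q2=[P4]
t=30-38: P4@Q2 runs 8, rem=0, completes. Q0=[] Q1=[] Q2=[]

Answer: 2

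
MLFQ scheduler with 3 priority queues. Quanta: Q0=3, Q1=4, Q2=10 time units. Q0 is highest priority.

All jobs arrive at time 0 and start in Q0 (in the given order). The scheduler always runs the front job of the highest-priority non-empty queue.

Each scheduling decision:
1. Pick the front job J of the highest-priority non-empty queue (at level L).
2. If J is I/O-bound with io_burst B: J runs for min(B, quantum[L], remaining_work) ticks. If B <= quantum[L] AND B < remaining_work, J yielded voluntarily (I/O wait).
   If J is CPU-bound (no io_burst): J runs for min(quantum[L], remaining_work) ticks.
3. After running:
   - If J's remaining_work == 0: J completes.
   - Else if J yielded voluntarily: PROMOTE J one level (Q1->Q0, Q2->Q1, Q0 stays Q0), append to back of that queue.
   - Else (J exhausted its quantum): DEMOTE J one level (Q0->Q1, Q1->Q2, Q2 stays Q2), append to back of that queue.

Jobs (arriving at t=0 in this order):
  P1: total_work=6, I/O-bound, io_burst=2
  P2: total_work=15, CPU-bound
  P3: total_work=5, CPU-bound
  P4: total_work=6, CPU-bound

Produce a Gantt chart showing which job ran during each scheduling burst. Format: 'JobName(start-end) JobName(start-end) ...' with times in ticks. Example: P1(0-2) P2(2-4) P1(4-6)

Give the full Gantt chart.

t=0-2: P1@Q0 runs 2, rem=4, I/O yield, promote→Q0. Q0=[P2,P3,P4,P1] Q1=[] Q2=[]
t=2-5: P2@Q0 runs 3, rem=12, quantum used, demote→Q1. Q0=[P3,P4,P1] Q1=[P2] Q2=[]
t=5-8: P3@Q0 runs 3, rem=2, quantum used, demote→Q1. Q0=[P4,P1] Q1=[P2,P3] Q2=[]
t=8-11: P4@Q0 runs 3, rem=3, quantum used, demote→Q1. Q0=[P1] Q1=[P2,P3,P4] Q2=[]
t=11-13: P1@Q0 runs 2, rem=2, I/O yield, promote→Q0. Q0=[P1] Q1=[P2,P3,P4] Q2=[]
t=13-15: P1@Q0 runs 2, rem=0, completes. Q0=[] Q1=[P2,P3,P4] Q2=[]
t=15-19: P2@Q1 runs 4, rem=8, quantum used, demote→Q2. Q0=[] Q1=[P3,P4] Q2=[P2]
t=19-21: P3@Q1 runs 2, rem=0, completes. Q0=[] Q1=[P4] Q2=[P2]
t=21-24: P4@Q1 runs 3, rem=0, completes. Q0=[] Q1=[] Q2=[P2]
t=24-32: P2@Q2 runs 8, rem=0, completes. Q0=[] Q1=[] Q2=[]

Answer: P1(0-2) P2(2-5) P3(5-8) P4(8-11) P1(11-13) P1(13-15) P2(15-19) P3(19-21) P4(21-24) P2(24-32)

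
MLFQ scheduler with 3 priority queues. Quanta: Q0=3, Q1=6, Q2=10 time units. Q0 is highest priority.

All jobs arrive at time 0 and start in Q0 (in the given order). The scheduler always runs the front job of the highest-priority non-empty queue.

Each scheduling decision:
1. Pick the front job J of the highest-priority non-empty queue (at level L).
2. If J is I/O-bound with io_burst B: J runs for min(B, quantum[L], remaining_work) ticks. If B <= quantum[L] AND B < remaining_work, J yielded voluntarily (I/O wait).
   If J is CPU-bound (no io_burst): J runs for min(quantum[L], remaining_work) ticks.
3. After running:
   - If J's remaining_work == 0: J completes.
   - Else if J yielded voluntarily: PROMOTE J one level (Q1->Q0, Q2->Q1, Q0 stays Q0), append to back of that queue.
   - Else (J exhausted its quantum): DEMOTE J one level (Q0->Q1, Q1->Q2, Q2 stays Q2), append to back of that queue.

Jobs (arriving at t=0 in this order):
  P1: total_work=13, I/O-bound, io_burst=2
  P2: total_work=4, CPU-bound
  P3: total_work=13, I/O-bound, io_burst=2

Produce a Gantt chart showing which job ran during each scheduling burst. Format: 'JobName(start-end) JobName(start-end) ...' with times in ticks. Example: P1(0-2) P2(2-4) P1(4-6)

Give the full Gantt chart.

Answer: P1(0-2) P2(2-5) P3(5-7) P1(7-9) P3(9-11) P1(11-13) P3(13-15) P1(15-17) P3(17-19) P1(19-21) P3(21-23) P1(23-25) P3(25-27) P1(27-28) P3(28-29) P2(29-30)

Derivation:
t=0-2: P1@Q0 runs 2, rem=11, I/O yield, promote→Q0. Q0=[P2,P3,P1] Q1=[] Q2=[]
t=2-5: P2@Q0 runs 3, rem=1, quantum used, demote→Q1. Q0=[P3,P1] Q1=[P2] Q2=[]
t=5-7: P3@Q0 runs 2, rem=11, I/O yield, promote→Q0. Q0=[P1,P3] Q1=[P2] Q2=[]
t=7-9: P1@Q0 runs 2, rem=9, I/O yield, promote→Q0. Q0=[P3,P1] Q1=[P2] Q2=[]
t=9-11: P3@Q0 runs 2, rem=9, I/O yield, promote→Q0. Q0=[P1,P3] Q1=[P2] Q2=[]
t=11-13: P1@Q0 runs 2, rem=7, I/O yield, promote→Q0. Q0=[P3,P1] Q1=[P2] Q2=[]
t=13-15: P3@Q0 runs 2, rem=7, I/O yield, promote→Q0. Q0=[P1,P3] Q1=[P2] Q2=[]
t=15-17: P1@Q0 runs 2, rem=5, I/O yield, promote→Q0. Q0=[P3,P1] Q1=[P2] Q2=[]
t=17-19: P3@Q0 runs 2, rem=5, I/O yield, promote→Q0. Q0=[P1,P3] Q1=[P2] Q2=[]
t=19-21: P1@Q0 runs 2, rem=3, I/O yield, promote→Q0. Q0=[P3,P1] Q1=[P2] Q2=[]
t=21-23: P3@Q0 runs 2, rem=3, I/O yield, promote→Q0. Q0=[P1,P3] Q1=[P2] Q2=[]
t=23-25: P1@Q0 runs 2, rem=1, I/O yield, promote→Q0. Q0=[P3,P1] Q1=[P2] Q2=[]
t=25-27: P3@Q0 runs 2, rem=1, I/O yield, promote→Q0. Q0=[P1,P3] Q1=[P2] Q2=[]
t=27-28: P1@Q0 runs 1, rem=0, completes. Q0=[P3] Q1=[P2] Q2=[]
t=28-29: P3@Q0 runs 1, rem=0, completes. Q0=[] Q1=[P2] Q2=[]
t=29-30: P2@Q1 runs 1, rem=0, completes. Q0=[] Q1=[] Q2=[]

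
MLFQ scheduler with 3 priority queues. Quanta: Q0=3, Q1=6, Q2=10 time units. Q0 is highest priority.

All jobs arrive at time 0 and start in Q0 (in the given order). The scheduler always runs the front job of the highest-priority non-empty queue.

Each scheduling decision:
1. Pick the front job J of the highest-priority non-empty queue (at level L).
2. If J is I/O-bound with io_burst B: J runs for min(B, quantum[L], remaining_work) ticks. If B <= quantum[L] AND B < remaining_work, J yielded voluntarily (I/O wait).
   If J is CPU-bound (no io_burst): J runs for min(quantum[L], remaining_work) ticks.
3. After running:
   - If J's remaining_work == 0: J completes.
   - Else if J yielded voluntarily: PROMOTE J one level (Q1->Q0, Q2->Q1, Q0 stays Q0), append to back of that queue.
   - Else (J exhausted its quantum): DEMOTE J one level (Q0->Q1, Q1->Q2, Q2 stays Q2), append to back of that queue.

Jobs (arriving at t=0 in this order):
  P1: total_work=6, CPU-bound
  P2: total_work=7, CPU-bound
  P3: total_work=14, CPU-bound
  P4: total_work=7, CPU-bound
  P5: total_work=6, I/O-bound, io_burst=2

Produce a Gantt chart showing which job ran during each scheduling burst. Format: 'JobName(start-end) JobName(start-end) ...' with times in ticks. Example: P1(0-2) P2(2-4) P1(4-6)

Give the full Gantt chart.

t=0-3: P1@Q0 runs 3, rem=3, quantum used, demote→Q1. Q0=[P2,P3,P4,P5] Q1=[P1] Q2=[]
t=3-6: P2@Q0 runs 3, rem=4, quantum used, demote→Q1. Q0=[P3,P4,P5] Q1=[P1,P2] Q2=[]
t=6-9: P3@Q0 runs 3, rem=11, quantum used, demote→Q1. Q0=[P4,P5] Q1=[P1,P2,P3] Q2=[]
t=9-12: P4@Q0 runs 3, rem=4, quantum used, demote→Q1. Q0=[P5] Q1=[P1,P2,P3,P4] Q2=[]
t=12-14: P5@Q0 runs 2, rem=4, I/O yield, promote→Q0. Q0=[P5] Q1=[P1,P2,P3,P4] Q2=[]
t=14-16: P5@Q0 runs 2, rem=2, I/O yield, promote→Q0. Q0=[P5] Q1=[P1,P2,P3,P4] Q2=[]
t=16-18: P5@Q0 runs 2, rem=0, completes. Q0=[] Q1=[P1,P2,P3,P4] Q2=[]
t=18-21: P1@Q1 runs 3, rem=0, completes. Q0=[] Q1=[P2,P3,P4] Q2=[]
t=21-25: P2@Q1 runs 4, rem=0, completes. Q0=[] Q1=[P3,P4] Q2=[]
t=25-31: P3@Q1 runs 6, rem=5, quantum used, demote→Q2. Q0=[] Q1=[P4] Q2=[P3]
t=31-35: P4@Q1 runs 4, rem=0, completes. Q0=[] Q1=[] Q2=[P3]
t=35-40: P3@Q2 runs 5, rem=0, completes. Q0=[] Q1=[] Q2=[]

Answer: P1(0-3) P2(3-6) P3(6-9) P4(9-12) P5(12-14) P5(14-16) P5(16-18) P1(18-21) P2(21-25) P3(25-31) P4(31-35) P3(35-40)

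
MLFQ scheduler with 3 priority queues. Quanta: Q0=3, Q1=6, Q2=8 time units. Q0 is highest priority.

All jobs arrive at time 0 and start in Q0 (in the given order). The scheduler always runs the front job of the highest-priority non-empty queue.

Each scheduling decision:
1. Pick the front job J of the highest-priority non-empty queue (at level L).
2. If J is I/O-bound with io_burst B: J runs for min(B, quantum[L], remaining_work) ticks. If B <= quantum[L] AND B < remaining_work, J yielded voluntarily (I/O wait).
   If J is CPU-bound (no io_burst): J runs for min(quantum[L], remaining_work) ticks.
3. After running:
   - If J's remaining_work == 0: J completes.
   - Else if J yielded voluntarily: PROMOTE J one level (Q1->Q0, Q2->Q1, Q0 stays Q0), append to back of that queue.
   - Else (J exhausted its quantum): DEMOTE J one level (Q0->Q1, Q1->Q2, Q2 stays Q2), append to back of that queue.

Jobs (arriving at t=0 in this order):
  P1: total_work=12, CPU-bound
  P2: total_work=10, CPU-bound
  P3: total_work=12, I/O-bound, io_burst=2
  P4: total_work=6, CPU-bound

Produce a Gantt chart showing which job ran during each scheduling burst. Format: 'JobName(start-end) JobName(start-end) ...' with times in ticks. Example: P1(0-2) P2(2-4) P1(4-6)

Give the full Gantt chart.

t=0-3: P1@Q0 runs 3, rem=9, quantum used, demote→Q1. Q0=[P2,P3,P4] Q1=[P1] Q2=[]
t=3-6: P2@Q0 runs 3, rem=7, quantum used, demote→Q1. Q0=[P3,P4] Q1=[P1,P2] Q2=[]
t=6-8: P3@Q0 runs 2, rem=10, I/O yield, promote→Q0. Q0=[P4,P3] Q1=[P1,P2] Q2=[]
t=8-11: P4@Q0 runs 3, rem=3, quantum used, demote→Q1. Q0=[P3] Q1=[P1,P2,P4] Q2=[]
t=11-13: P3@Q0 runs 2, rem=8, I/O yield, promote→Q0. Q0=[P3] Q1=[P1,P2,P4] Q2=[]
t=13-15: P3@Q0 runs 2, rem=6, I/O yield, promote→Q0. Q0=[P3] Q1=[P1,P2,P4] Q2=[]
t=15-17: P3@Q0 runs 2, rem=4, I/O yield, promote→Q0. Q0=[P3] Q1=[P1,P2,P4] Q2=[]
t=17-19: P3@Q0 runs 2, rem=2, I/O yield, promote→Q0. Q0=[P3] Q1=[P1,P2,P4] Q2=[]
t=19-21: P3@Q0 runs 2, rem=0, completes. Q0=[] Q1=[P1,P2,P4] Q2=[]
t=21-27: P1@Q1 runs 6, rem=3, quantum used, demote→Q2. Q0=[] Q1=[P2,P4] Q2=[P1]
t=27-33: P2@Q1 runs 6, rem=1, quantum used, demote→Q2. Q0=[] Q1=[P4] Q2=[P1,P2]
t=33-36: P4@Q1 runs 3, rem=0, completes. Q0=[] Q1=[] Q2=[P1,P2]
t=36-39: P1@Q2 runs 3, rem=0, completes. Q0=[] Q1=[] Q2=[P2]
t=39-40: P2@Q2 runs 1, rem=0, completes. Q0=[] Q1=[] Q2=[]

Answer: P1(0-3) P2(3-6) P3(6-8) P4(8-11) P3(11-13) P3(13-15) P3(15-17) P3(17-19) P3(19-21) P1(21-27) P2(27-33) P4(33-36) P1(36-39) P2(39-40)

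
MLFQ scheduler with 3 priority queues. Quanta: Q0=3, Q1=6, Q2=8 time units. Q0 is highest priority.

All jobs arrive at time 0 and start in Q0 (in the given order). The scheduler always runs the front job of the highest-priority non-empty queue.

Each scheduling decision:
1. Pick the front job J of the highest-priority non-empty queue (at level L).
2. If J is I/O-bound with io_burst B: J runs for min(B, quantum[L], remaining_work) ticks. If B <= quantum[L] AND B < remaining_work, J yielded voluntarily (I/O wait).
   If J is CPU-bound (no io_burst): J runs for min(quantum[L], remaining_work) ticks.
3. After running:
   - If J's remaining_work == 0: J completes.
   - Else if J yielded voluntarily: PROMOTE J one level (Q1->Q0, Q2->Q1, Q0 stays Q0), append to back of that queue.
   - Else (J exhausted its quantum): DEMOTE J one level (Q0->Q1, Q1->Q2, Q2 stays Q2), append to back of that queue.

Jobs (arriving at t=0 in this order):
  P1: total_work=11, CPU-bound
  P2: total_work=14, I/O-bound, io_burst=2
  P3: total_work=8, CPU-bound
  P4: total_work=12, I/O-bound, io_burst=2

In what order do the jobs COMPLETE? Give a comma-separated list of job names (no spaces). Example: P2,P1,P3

t=0-3: P1@Q0 runs 3, rem=8, quantum used, demote→Q1. Q0=[P2,P3,P4] Q1=[P1] Q2=[]
t=3-5: P2@Q0 runs 2, rem=12, I/O yield, promote→Q0. Q0=[P3,P4,P2] Q1=[P1] Q2=[]
t=5-8: P3@Q0 runs 3, rem=5, quantum used, demote→Q1. Q0=[P4,P2] Q1=[P1,P3] Q2=[]
t=8-10: P4@Q0 runs 2, rem=10, I/O yield, promote→Q0. Q0=[P2,P4] Q1=[P1,P3] Q2=[]
t=10-12: P2@Q0 runs 2, rem=10, I/O yield, promote→Q0. Q0=[P4,P2] Q1=[P1,P3] Q2=[]
t=12-14: P4@Q0 runs 2, rem=8, I/O yield, promote→Q0. Q0=[P2,P4] Q1=[P1,P3] Q2=[]
t=14-16: P2@Q0 runs 2, rem=8, I/O yield, promote→Q0. Q0=[P4,P2] Q1=[P1,P3] Q2=[]
t=16-18: P4@Q0 runs 2, rem=6, I/O yield, promote→Q0. Q0=[P2,P4] Q1=[P1,P3] Q2=[]
t=18-20: P2@Q0 runs 2, rem=6, I/O yield, promote→Q0. Q0=[P4,P2] Q1=[P1,P3] Q2=[]
t=20-22: P4@Q0 runs 2, rem=4, I/O yield, promote→Q0. Q0=[P2,P4] Q1=[P1,P3] Q2=[]
t=22-24: P2@Q0 runs 2, rem=4, I/O yield, promote→Q0. Q0=[P4,P2] Q1=[P1,P3] Q2=[]
t=24-26: P4@Q0 runs 2, rem=2, I/O yield, promote→Q0. Q0=[P2,P4] Q1=[P1,P3] Q2=[]
t=26-28: P2@Q0 runs 2, rem=2, I/O yield, promote→Q0. Q0=[P4,P2] Q1=[P1,P3] Q2=[]
t=28-30: P4@Q0 runs 2, rem=0, completes. Q0=[P2] Q1=[P1,P3] Q2=[]
t=30-32: P2@Q0 runs 2, rem=0, completes. Q0=[] Q1=[P1,P3] Q2=[]
t=32-38: P1@Q1 runs 6, rem=2, quantum used, demote→Q2. Q0=[] Q1=[P3] Q2=[P1]
t=38-43: P3@Q1 runs 5, rem=0, completes. Q0=[] Q1=[] Q2=[P1]
t=43-45: P1@Q2 runs 2, rem=0, completes. Q0=[] Q1=[] Q2=[]

Answer: P4,P2,P3,P1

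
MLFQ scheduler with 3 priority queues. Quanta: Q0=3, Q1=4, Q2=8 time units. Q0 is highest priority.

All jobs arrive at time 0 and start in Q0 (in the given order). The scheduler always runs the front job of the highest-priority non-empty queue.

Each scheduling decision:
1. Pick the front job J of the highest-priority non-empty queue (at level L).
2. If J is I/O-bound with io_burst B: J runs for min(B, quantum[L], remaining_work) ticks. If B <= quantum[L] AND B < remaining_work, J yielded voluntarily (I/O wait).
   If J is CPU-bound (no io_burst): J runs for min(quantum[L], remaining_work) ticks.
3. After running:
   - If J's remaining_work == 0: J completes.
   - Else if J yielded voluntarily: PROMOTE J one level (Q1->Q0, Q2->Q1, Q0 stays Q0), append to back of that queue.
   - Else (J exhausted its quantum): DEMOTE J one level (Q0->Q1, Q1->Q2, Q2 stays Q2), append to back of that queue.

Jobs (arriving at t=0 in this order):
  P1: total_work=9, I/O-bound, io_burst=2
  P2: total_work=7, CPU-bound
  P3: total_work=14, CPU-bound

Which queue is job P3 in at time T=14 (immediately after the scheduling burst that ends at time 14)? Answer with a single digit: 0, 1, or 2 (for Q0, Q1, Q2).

t=0-2: P1@Q0 runs 2, rem=7, I/O yield, promote→Q0. Q0=[P2,P3,P1] Q1=[] Q2=[]
t=2-5: P2@Q0 runs 3, rem=4, quantum used, demote→Q1. Q0=[P3,P1] Q1=[P2] Q2=[]
t=5-8: P3@Q0 runs 3, rem=11, quantum used, demote→Q1. Q0=[P1] Q1=[P2,P3] Q2=[]
t=8-10: P1@Q0 runs 2, rem=5, I/O yield, promote→Q0. Q0=[P1] Q1=[P2,P3] Q2=[]
t=10-12: P1@Q0 runs 2, rem=3, I/O yield, promote→Q0. Q0=[P1] Q1=[P2,P3] Q2=[]
t=12-14: P1@Q0 runs 2, rem=1, I/O yield, promote→Q0. Q0=[P1] Q1=[P2,P3] Q2=[]
t=14-15: P1@Q0 runs 1, rem=0, completes. Q0=[] Q1=[P2,P3] Q2=[]
t=15-19: P2@Q1 runs 4, rem=0, completes. Q0=[] Q1=[P3] Q2=[]
t=19-23: P3@Q1 runs 4, rem=7, quantum used, demote→Q2. Q0=[] Q1=[] Q2=[P3]
t=23-30: P3@Q2 runs 7, rem=0, completes. Q0=[] Q1=[] Q2=[]

Answer: 1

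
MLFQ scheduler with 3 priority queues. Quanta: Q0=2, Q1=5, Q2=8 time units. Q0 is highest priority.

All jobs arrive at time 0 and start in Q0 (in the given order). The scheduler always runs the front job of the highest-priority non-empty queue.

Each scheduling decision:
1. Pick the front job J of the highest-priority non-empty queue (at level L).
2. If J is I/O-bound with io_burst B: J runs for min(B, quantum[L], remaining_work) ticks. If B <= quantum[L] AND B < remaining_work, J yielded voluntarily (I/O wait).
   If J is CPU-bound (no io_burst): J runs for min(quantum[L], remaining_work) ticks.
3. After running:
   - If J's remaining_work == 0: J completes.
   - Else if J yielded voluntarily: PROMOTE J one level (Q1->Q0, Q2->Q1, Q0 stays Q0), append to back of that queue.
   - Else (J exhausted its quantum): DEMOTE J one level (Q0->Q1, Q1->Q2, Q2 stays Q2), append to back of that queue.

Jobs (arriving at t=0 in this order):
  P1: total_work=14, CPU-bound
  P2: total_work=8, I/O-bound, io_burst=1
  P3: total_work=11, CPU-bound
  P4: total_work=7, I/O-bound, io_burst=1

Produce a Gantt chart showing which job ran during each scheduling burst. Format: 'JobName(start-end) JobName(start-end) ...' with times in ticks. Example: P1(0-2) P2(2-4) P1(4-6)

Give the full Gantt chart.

t=0-2: P1@Q0 runs 2, rem=12, quantum used, demote→Q1. Q0=[P2,P3,P4] Q1=[P1] Q2=[]
t=2-3: P2@Q0 runs 1, rem=7, I/O yield, promote→Q0. Q0=[P3,P4,P2] Q1=[P1] Q2=[]
t=3-5: P3@Q0 runs 2, rem=9, quantum used, demote→Q1. Q0=[P4,P2] Q1=[P1,P3] Q2=[]
t=5-6: P4@Q0 runs 1, rem=6, I/O yield, promote→Q0. Q0=[P2,P4] Q1=[P1,P3] Q2=[]
t=6-7: P2@Q0 runs 1, rem=6, I/O yield, promote→Q0. Q0=[P4,P2] Q1=[P1,P3] Q2=[]
t=7-8: P4@Q0 runs 1, rem=5, I/O yield, promote→Q0. Q0=[P2,P4] Q1=[P1,P3] Q2=[]
t=8-9: P2@Q0 runs 1, rem=5, I/O yield, promote→Q0. Q0=[P4,P2] Q1=[P1,P3] Q2=[]
t=9-10: P4@Q0 runs 1, rem=4, I/O yield, promote→Q0. Q0=[P2,P4] Q1=[P1,P3] Q2=[]
t=10-11: P2@Q0 runs 1, rem=4, I/O yield, promote→Q0. Q0=[P4,P2] Q1=[P1,P3] Q2=[]
t=11-12: P4@Q0 runs 1, rem=3, I/O yield, promote→Q0. Q0=[P2,P4] Q1=[P1,P3] Q2=[]
t=12-13: P2@Q0 runs 1, rem=3, I/O yield, promote→Q0. Q0=[P4,P2] Q1=[P1,P3] Q2=[]
t=13-14: P4@Q0 runs 1, rem=2, I/O yield, promote→Q0. Q0=[P2,P4] Q1=[P1,P3] Q2=[]
t=14-15: P2@Q0 runs 1, rem=2, I/O yield, promote→Q0. Q0=[P4,P2] Q1=[P1,P3] Q2=[]
t=15-16: P4@Q0 runs 1, rem=1, I/O yield, promote→Q0. Q0=[P2,P4] Q1=[P1,P3] Q2=[]
t=16-17: P2@Q0 runs 1, rem=1, I/O yield, promote→Q0. Q0=[P4,P2] Q1=[P1,P3] Q2=[]
t=17-18: P4@Q0 runs 1, rem=0, completes. Q0=[P2] Q1=[P1,P3] Q2=[]
t=18-19: P2@Q0 runs 1, rem=0, completes. Q0=[] Q1=[P1,P3] Q2=[]
t=19-24: P1@Q1 runs 5, rem=7, quantum used, demote→Q2. Q0=[] Q1=[P3] Q2=[P1]
t=24-29: P3@Q1 runs 5, rem=4, quantum used, demote→Q2. Q0=[] Q1=[] Q2=[P1,P3]
t=29-36: P1@Q2 runs 7, rem=0, completes. Q0=[] Q1=[] Q2=[P3]
t=36-40: P3@Q2 runs 4, rem=0, completes. Q0=[] Q1=[] Q2=[]

Answer: P1(0-2) P2(2-3) P3(3-5) P4(5-6) P2(6-7) P4(7-8) P2(8-9) P4(9-10) P2(10-11) P4(11-12) P2(12-13) P4(13-14) P2(14-15) P4(15-16) P2(16-17) P4(17-18) P2(18-19) P1(19-24) P3(24-29) P1(29-36) P3(36-40)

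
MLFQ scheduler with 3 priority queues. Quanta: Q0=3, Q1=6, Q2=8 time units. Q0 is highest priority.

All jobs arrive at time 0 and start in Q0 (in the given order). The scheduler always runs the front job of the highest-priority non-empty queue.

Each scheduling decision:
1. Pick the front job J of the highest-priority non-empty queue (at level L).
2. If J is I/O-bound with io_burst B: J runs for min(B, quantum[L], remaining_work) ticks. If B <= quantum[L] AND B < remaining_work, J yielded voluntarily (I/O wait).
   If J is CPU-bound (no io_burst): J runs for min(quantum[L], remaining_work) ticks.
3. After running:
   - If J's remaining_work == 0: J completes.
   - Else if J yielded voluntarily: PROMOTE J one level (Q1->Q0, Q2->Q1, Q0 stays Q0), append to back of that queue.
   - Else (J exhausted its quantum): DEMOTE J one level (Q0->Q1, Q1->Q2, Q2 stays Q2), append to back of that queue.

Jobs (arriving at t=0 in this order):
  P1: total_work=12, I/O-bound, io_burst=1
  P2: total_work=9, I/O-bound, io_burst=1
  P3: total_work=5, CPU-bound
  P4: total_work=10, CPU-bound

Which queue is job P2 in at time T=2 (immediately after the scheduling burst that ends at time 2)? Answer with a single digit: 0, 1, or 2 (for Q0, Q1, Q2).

t=0-1: P1@Q0 runs 1, rem=11, I/O yield, promote→Q0. Q0=[P2,P3,P4,P1] Q1=[] Q2=[]
t=1-2: P2@Q0 runs 1, rem=8, I/O yield, promote→Q0. Q0=[P3,P4,P1,P2] Q1=[] Q2=[]
t=2-5: P3@Q0 runs 3, rem=2, quantum used, demote→Q1. Q0=[P4,P1,P2] Q1=[P3] Q2=[]
t=5-8: P4@Q0 runs 3, rem=7, quantum used, demote→Q1. Q0=[P1,P2] Q1=[P3,P4] Q2=[]
t=8-9: P1@Q0 runs 1, rem=10, I/O yield, promote→Q0. Q0=[P2,P1] Q1=[P3,P4] Q2=[]
t=9-10: P2@Q0 runs 1, rem=7, I/O yield, promote→Q0. Q0=[P1,P2] Q1=[P3,P4] Q2=[]
t=10-11: P1@Q0 runs 1, rem=9, I/O yield, promote→Q0. Q0=[P2,P1] Q1=[P3,P4] Q2=[]
t=11-12: P2@Q0 runs 1, rem=6, I/O yield, promote→Q0. Q0=[P1,P2] Q1=[P3,P4] Q2=[]
t=12-13: P1@Q0 runs 1, rem=8, I/O yield, promote→Q0. Q0=[P2,P1] Q1=[P3,P4] Q2=[]
t=13-14: P2@Q0 runs 1, rem=5, I/O yield, promote→Q0. Q0=[P1,P2] Q1=[P3,P4] Q2=[]
t=14-15: P1@Q0 runs 1, rem=7, I/O yield, promote→Q0. Q0=[P2,P1] Q1=[P3,P4] Q2=[]
t=15-16: P2@Q0 runs 1, rem=4, I/O yield, promote→Q0. Q0=[P1,P2] Q1=[P3,P4] Q2=[]
t=16-17: P1@Q0 runs 1, rem=6, I/O yield, promote→Q0. Q0=[P2,P1] Q1=[P3,P4] Q2=[]
t=17-18: P2@Q0 runs 1, rem=3, I/O yield, promote→Q0. Q0=[P1,P2] Q1=[P3,P4] Q2=[]
t=18-19: P1@Q0 runs 1, rem=5, I/O yield, promote→Q0. Q0=[P2,P1] Q1=[P3,P4] Q2=[]
t=19-20: P2@Q0 runs 1, rem=2, I/O yield, promote→Q0. Q0=[P1,P2] Q1=[P3,P4] Q2=[]
t=20-21: P1@Q0 runs 1, rem=4, I/O yield, promote→Q0. Q0=[P2,P1] Q1=[P3,P4] Q2=[]
t=21-22: P2@Q0 runs 1, rem=1, I/O yield, promote→Q0. Q0=[P1,P2] Q1=[P3,P4] Q2=[]
t=22-23: P1@Q0 runs 1, rem=3, I/O yield, promote→Q0. Q0=[P2,P1] Q1=[P3,P4] Q2=[]
t=23-24: P2@Q0 runs 1, rem=0, completes. Q0=[P1] Q1=[P3,P4] Q2=[]
t=24-25: P1@Q0 runs 1, rem=2, I/O yield, promote→Q0. Q0=[P1] Q1=[P3,P4] Q2=[]
t=25-26: P1@Q0 runs 1, rem=1, I/O yield, promote→Q0. Q0=[P1] Q1=[P3,P4] Q2=[]
t=26-27: P1@Q0 runs 1, rem=0, completes. Q0=[] Q1=[P3,P4] Q2=[]
t=27-29: P3@Q1 runs 2, rem=0, completes. Q0=[] Q1=[P4] Q2=[]
t=29-35: P4@Q1 runs 6, rem=1, quantum used, demote→Q2. Q0=[] Q1=[] Q2=[P4]
t=35-36: P4@Q2 runs 1, rem=0, completes. Q0=[] Q1=[] Q2=[]

Answer: 0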